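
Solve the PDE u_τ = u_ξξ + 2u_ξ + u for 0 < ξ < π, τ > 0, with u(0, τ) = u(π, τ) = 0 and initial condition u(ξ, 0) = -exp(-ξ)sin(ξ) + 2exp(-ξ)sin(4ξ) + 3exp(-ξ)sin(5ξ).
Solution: Substitute u = exp(-ξ)w.
Then u_ξ = exp(-ξ)(w_ξ - w), u_ξξ = exp(-ξ)(w_ξξ - 2w_ξ + w), u_τ = exp(-ξ)w_τ; substituting and dividing by exp(-ξ), the lower-order terms cancel: w_τ = w_ξξ (standard heat equation).
Data for w: w(ξ,0) = exp(ξ)u(ξ,0) = -sin(ξ) + 2sin(4ξ) + 3sin(5ξ). The boundary conditions carry over: w(0,τ) = w(π,τ) = 0.
Separating variables: w = Σ c_n exp(-n²τ) sin(nξ). From w(ξ,0) = -sin(ξ) + 2sin(4ξ) + 3sin(5ξ): c_1=-1, c_4=2, c_5=3.
So w(ξ,τ) = -exp(-τ)sin(ξ) + 2exp(-16τ)sin(4ξ) + 3exp(-25τ)sin(5ξ), and u(ξ,τ) = exp(-ξ)w(ξ,τ).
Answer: u(ξ, τ) = -exp(-ξ)exp(-τ)sin(ξ) + 2exp(-ξ)exp(-16τ)sin(4ξ) + 3exp(-ξ)exp(-25τ)sin(5ξ)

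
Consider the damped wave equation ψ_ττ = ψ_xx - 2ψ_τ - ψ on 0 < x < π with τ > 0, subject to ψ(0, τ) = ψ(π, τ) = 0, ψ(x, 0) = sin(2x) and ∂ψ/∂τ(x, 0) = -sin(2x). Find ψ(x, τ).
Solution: Substitute ψ = exp(-τ)u.
Then ψ_τ = exp(-τ)(u_τ - u), ψ_ττ = exp(-τ)(u_ττ - 2u_τ + u), ψ_xx = exp(-τ)u_xx; substituting and dividing by exp(-τ), the lower-order terms cancel: u_ττ = u_xx (standard wave equation).
Data for u: u(x,0) = ψ(x,0) = sin(2x); u_τ(x,0) = ψ_τ(x,0) + ψ(x,0) = 0. The boundary conditions carry over: u(0,τ) = u(π,τ) = 0.
Separating variables: u = Σ [A_n cos(ω_n τ) + B_n sin(ω_n τ)] sin(nx), ω_n = n. From ICs: A_2=1.
So u(x,τ) = sin(2x)cos(2τ), and ψ(x,τ) = exp(-τ)u(x,τ).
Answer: ψ(x, τ) = exp(-τ)sin(2x)cos(2τ)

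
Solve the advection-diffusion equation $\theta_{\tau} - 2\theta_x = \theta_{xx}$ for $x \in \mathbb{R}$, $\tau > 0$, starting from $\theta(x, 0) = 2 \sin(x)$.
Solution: Moving frame: $\eta = x + 2\tau$, $\sigma = \tau$, $\theta = u(\eta,\sigma)$, so $\theta_{\tau} = u_{\sigma} + 2u_{\eta}$ and $\theta_{xx} = u_{\eta\eta}$.
Hence $\theta_{\tau} - 2\theta_x = u_{\sigma}$ and the PDE becomes the heat equation $u_{\sigma} = u_{\eta\eta}$ on $\eta \in \mathbb{R}$.
Initial data: $u(\eta,0) = \theta(\eta,0) = 2 \sin(\eta)$. Each mode $\sin(n\eta)$ decays as $e^{-n^2\sigma}$ on $\mathbb{R}$, so $u(\eta,\sigma) = \sum c_n e^{-n^2\sigma} \sin(n\eta)$ with $c_1=2$: $u(\eta,\sigma) = 2 e^{-\sigma} \sin(\eta)$.
Substituting back: $\theta(x,\tau) = u(x + 2\tau, \tau)$.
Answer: $\theta(x, \tau) = 2 e^{-\tau} \sin(2 \tau + x)$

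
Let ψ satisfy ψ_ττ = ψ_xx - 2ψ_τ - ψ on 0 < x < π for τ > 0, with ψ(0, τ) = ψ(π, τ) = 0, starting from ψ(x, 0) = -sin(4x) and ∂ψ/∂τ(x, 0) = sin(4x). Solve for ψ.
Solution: Substitute ψ = exp(-τ)u.
Then ψ_τ = exp(-τ)(u_τ - u), ψ_ττ = exp(-τ)(u_ττ - 2u_τ + u), ψ_xx = exp(-τ)u_xx; substituting and dividing by exp(-τ), the lower-order terms cancel: u_ττ = u_xx (standard wave equation).
Data for u: u(x,0) = ψ(x,0) = -sin(4x); u_τ(x,0) = ψ_τ(x,0) + ψ(x,0) = 0. The boundary conditions carry over: u(0,τ) = u(π,τ) = 0.
Separating variables: u = Σ [A_n cos(ω_n τ) + B_n sin(ω_n τ)] sin(nx), ω_n = n. From ICs: A_4=-1.
So u(x,τ) = -sin(4x)cos(4τ), and ψ(x,τ) = exp(-τ)u(x,τ).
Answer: ψ(x, τ) = -exp(-τ)sin(4x)cos(4τ)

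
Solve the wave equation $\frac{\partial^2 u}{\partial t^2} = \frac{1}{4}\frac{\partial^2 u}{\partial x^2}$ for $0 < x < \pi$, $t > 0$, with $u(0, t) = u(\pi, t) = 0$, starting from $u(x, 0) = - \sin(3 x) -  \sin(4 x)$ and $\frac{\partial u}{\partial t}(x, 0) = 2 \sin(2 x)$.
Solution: Separating variables: $u = \sum [A_n \cos(\omega_n t) + B_n \sin(\omega_n t)] \sin(nx)$, $\omega_n = n/2$. From ICs ($B_n$ = velocity coefficient / $\omega_n$): $A_3=-1, A_4=-1, B_2=2$.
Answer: $u(x, t) = 2 \sin(t) \sin(2 x) -  \sin(3 x) \cos(3 t/2) -  \sin(4 x) \cos(2 t)$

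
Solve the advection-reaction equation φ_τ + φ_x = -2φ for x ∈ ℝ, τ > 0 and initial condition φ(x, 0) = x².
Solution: Substitute φ = exp(-2τ)u.
Then φ_τ = exp(-2τ)(u_τ - 2u), φ_x = exp(-2τ)u_x; substituting and dividing by exp(-2τ), the lower-order terms cancel: u_τ + u_x = 0 (standard advection equation).
Data for u: u(x,0) = φ(x,0) = x².
By characteristics (dx/dτ = 1), u(x,τ) = f(x - τ) with f = u(·, 0).
So u(x,τ) = x² - 2xτ + τ², and φ(x,τ) = exp(-2τ)u(x,τ).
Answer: φ(x, τ) = x²exp(-2τ) - 2xτexp(-2τ) + τ²exp(-2τ)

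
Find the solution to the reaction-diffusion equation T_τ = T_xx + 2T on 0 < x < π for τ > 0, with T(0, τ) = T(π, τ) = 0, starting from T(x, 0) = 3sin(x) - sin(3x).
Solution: Substitute T = exp(2τ)u.
Then T_τ = exp(2τ)(u_τ + 2u), T_xx = exp(2τ)u_xx; substituting and dividing by exp(2τ), the lower-order terms cancel: u_τ = u_xx (standard heat equation).
Data for u: u(x,0) = T(x,0) = 3sin(x) - sin(3x). The boundary conditions carry over: u(0,τ) = u(π,τ) = 0.
Separating variables: u = Σ c_n exp(-n²τ) sin(nx). From u(x,0) = 3sin(x) - sin(3x): c_1=3, c_3=-1.
So u(x,τ) = 3exp(-τ)sin(x) - exp(-9τ)sin(3x), and T(x,τ) = exp(2τ)u(x,τ).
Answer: T(x, τ) = 3exp(τ)sin(x) - exp(-7τ)sin(3x)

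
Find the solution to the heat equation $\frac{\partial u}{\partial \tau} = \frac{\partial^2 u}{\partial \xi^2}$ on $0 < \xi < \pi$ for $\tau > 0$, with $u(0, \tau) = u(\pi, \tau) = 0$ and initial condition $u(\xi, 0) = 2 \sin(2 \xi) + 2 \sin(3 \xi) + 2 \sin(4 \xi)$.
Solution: Using separation of variables $u = X(\xi)T(\tau)$:
Eigenfunctions: $\sin(n\xi)$, $n = 1, 2, 3, \ldots$
General solution: $u(\xi, \tau) = \sum c_n \sin(n\xi) e^{-n^2 \tau}$
Matching $u(\xi,0) = 2 \sin(2 \xi) + 2 \sin(3 \xi) + 2 \sin(4 \xi)$ term by term: $c_2=2, c_3=2, c_4=2$.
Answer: $u(\xi, \tau) = 2 e^{-4 \tau} \sin(2 \xi) + 2 e^{-9 \tau} \sin(3 \xi) + 2 e^{-16 \tau} \sin(4 \xi)$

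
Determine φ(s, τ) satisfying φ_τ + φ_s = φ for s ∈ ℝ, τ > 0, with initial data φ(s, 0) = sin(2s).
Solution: Substitute φ = exp(τ)u.
Then φ_τ = exp(τ)(u_τ + u), φ_s = exp(τ)u_s; substituting and dividing by exp(τ), the lower-order terms cancel: u_τ + u_s = 0 (standard advection equation).
Data for u: u(s,0) = φ(s,0) = sin(2s).
By characteristics (ds/dτ = 1), u(s,τ) = f(s - τ) with f = u(·, 0).
So u(s,τ) = sin(2s - 2τ), and φ(s,τ) = exp(τ)u(s,τ).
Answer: φ(s, τ) = exp(τ)sin(2s - 2τ)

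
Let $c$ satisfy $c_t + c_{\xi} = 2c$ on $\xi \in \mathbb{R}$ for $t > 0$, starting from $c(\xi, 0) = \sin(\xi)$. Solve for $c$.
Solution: Substitute $c = e^{2t}u$, i.e. $u = e^{-2t}c$.
By the product rule, $c_t = e^{2t}(u_t + 2u)$, $c_{\xi} = e^{2t}u_{\xi}$.
Substituting into the PDE and dividing by $e^{2t}$: $u_t + 2u + u_{\xi} = 2u$.
The lower-order terms cancel, leaving the standard advection equation $u_t + u_{\xi} = 0$.
Initial data for $u$: $u(\xi,0) = c(\xi,0) = \sin(\xi)$.
Solve for $u$:
  By method of characteristics (waves move right with speed 1):
  Along characteristics $\xi - t =$ const, $u$ is constant, so $u(\xi,t) = f(\xi - t)$ with $f = u( \cdot , 0)$.
Hence $u(\xi,t) = - \sin(t - \xi)$.
Transform back: $c(\xi,t) = e^{2t}u(\xi,t)$.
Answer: $c(\xi, t) = e^{2 t} \sin(\xi - t)$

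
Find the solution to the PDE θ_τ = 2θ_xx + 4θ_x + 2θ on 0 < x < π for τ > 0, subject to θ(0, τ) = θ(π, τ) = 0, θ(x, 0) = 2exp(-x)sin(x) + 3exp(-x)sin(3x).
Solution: Substitute θ = exp(-x)u.
Then θ_x = exp(-x)(u_x - u), θ_xx = exp(-x)(u_xx - 2u_x + u), θ_τ = exp(-x)u_τ; substituting and dividing by exp(-x), the lower-order terms cancel: u_τ = 2u_xx (standard heat equation).
Data for u: u(x,0) = exp(x)θ(x,0) = 2sin(x) + 3sin(3x). The boundary conditions carry over: u(0,τ) = u(π,τ) = 0.
Separating variables: u = Σ c_n exp(-2n²τ) sin(nx). From u(x,0) = 2sin(x) + 3sin(3x): c_1=2, c_3=3.
So u(x,τ) = 2exp(-2τ)sin(x) + 3exp(-18τ)sin(3x), and θ(x,τ) = exp(-x)u(x,τ).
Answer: θ(x, τ) = 2exp(-x)exp(-2τ)sin(x) + 3exp(-x)exp(-18τ)sin(3x)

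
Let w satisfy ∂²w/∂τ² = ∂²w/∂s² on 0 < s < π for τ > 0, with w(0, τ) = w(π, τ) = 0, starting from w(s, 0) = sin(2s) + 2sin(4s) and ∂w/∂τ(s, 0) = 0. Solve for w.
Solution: Separating variables: w = Σ [A_n cos(ω_n τ) + B_n sin(ω_n τ)] sin(ns), ω_n = n. From ICs: A_2=1, A_4=2.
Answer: w(s, τ) = sin(2s)cos(2τ) + 2sin(4s)cos(4τ)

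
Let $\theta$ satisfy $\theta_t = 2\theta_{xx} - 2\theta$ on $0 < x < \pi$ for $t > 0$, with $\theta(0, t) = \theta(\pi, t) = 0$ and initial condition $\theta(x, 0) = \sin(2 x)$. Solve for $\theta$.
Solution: Substitute $\theta = e^{-2t}u$, i.e. $u = e^{2t}\theta$.
By the product rule, $\theta_t = e^{-2t}(u_t - 2u)$, $\theta_{xx} = e^{-2t}u_{xx}$.
Substituting into the PDE and dividing by $e^{-2t}$: $u_t - 2u = 2u_{xx} - 2u$.
The lower-order terms cancel, leaving the standard heat equation $u_t = 2u_{xx}$.
Initial data for $u$: $u(x,0) = \theta(x,0) = \sin(2 x)$. The boundary conditions carry over: $u(0,t) = u(\pi,t) = 0$.
Solve for $u$:
  Using separation of variables $u = X(x)G(t)$:
  Eigenfunctions: $\sin(nx)$, $n = 1, 2, 3, \ldots$
  General solution: $u(x, t) = \sum c_n \sin(nx) e^{-2n^2 t}$
  Matching $u(x,0) = \sin(2 x)$ term by term: $c_2=1$.
Hence $u(x,t) = e^{-8 t} \sin(2 x)$.
Transform back: $\theta(x,t) = e^{-2t}u(x,t)$.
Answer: $\theta(x, t) = e^{-10 t} \sin(2 x)$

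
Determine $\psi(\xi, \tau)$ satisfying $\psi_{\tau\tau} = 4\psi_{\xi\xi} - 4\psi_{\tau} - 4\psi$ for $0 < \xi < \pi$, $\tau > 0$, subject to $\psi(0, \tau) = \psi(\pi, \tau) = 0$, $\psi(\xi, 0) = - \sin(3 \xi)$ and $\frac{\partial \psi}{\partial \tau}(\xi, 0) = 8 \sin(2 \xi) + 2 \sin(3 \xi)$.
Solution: Substitute $\psi = e^{-2\tau}u$, i.e. $u = e^{2\tau}\psi$.
By the product rule, $\psi_{\tau} = e^{-2\tau}(u_{\tau} - 2u)$, $\psi_{\tau\tau} = e^{-2\tau}(u_{\tau\tau} - 4u_{\tau} + 4u)$, $\psi_{\xi\xi} = e^{-2\tau}u_{\xi\xi}$.
Substituting into the PDE and dividing by $e^{-2\tau}$: $u_{\tau\tau} - 4u_{\tau} + 4u = 4u_{\xi\xi} - 4(u_{\tau} - 2u) - 4u$.
The lower-order terms cancel, leaving the standard wave equation $u_{\tau\tau} = 4u_{\xi\xi}$.
Initial data for $u$: $u(\xi,0) = \psi(\xi,0) = - \sin(3 \xi)$; $u_{\tau}(\xi,0) = \psi_{\tau}(\xi,0) + 2\psi(\xi,0) = 8 \sin(2 \xi)$. The boundary conditions carry over: $u(0,\tau) = u(\pi,\tau) = 0$.
Solve for $u$:
  Using separation of variables $u = X(\xi)T(\tau)$:
  Eigenfunctions: $\sin(n\xi)$, $n = 1, 2, 3, \ldots$
  General solution: $u(\xi, \tau) = \sum [A_n \cos(2n \tau) + B_n \sin(2n \tau)] \sin(n\xi)$
  From $u(\xi,0) = - \sin(3 \xi)$: $A_3=-1$. From $u_{\tau}(\xi,0) = 8 \sin(2 \xi)$, using $u_{\tau}(\xi,0) = \sum \omega_n B_n \sin(n\xi)$ with $\omega_n = 2n$: $B_2 = 8/4 = 2$.
Hence $u(\xi,\tau) = 2 \sin(2 \xi) \sin(4 \tau) - \sin(3 \xi) \cos(6 \tau)$.
Transform back: $\psi(\xi,\tau) = e^{-2\tau}u(\xi,\tau)$.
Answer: $\psi(\xi, \tau) = 2 e^{-2 \tau} \sin(4 \tau) \sin(2 \xi) -  e^{-2 \tau} \sin(3 \xi) \cos(6 \tau)$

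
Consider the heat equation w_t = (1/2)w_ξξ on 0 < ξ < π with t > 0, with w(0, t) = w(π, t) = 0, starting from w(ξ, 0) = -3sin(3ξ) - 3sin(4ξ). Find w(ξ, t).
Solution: Separating variables: w = Σ c_n exp(-n²t/2) sin(nξ). From w(ξ,0) = -3sin(3ξ) - 3sin(4ξ): c_3=-3, c_4=-3.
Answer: w(ξ, t) = -3exp(-8t)sin(4ξ) - 3exp(-9t/2)sin(3ξ)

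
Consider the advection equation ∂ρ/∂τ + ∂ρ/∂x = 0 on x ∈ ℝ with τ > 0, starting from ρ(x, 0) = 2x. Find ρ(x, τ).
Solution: By method of characteristics (waves move right with speed 1):
Along characteristics x - τ = const, ρ is constant, so ρ(x,τ) = f(x - τ) with f = ρ(·, 0).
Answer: ρ(x, τ) = 2x - 2τ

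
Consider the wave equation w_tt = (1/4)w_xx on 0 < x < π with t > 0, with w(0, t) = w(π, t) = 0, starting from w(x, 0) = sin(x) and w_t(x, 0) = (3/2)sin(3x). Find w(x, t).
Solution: Using separation of variables w = X(x)T(t):
Eigenfunctions: sin(nx), n = 1, 2, 3, ...
General solution: w(x, t) = Σ [A_n cos(n t/2) + B_n sin(n t/2)] sin(nx)
From w(x,0) = sin(x): A_1=1. From w_t(x,0) = (3/2)sin(3x), using w_t(x,0) = Σ ω_n B_n sin(nx) with ω_n = n/2: B_3 = (3/2)/(3/2) = 1.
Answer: w(x, t) = sin(3t/2)sin(3x) + sin(x)cos(t/2)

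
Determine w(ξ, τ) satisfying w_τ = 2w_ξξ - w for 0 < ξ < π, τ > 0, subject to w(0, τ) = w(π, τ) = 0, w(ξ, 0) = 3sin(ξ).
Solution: Substitute w = exp(-τ)u.
Then w_τ = exp(-τ)(u_τ - u), w_ξξ = exp(-τ)u_ξξ; substituting and dividing by exp(-τ), the lower-order terms cancel: u_τ = 2u_ξξ (standard heat equation).
Data for u: u(ξ,0) = w(ξ,0) = 3sin(ξ). The boundary conditions carry over: u(0,τ) = u(π,τ) = 0.
Separating variables: u = Σ c_n exp(-2n²τ) sin(nξ). From u(ξ,0) = 3sin(ξ): c_1=3.
So u(ξ,τ) = 3exp(-2τ)sin(ξ), and w(ξ,τ) = exp(-τ)u(ξ,τ).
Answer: w(ξ, τ) = 3exp(-3τ)sin(ξ)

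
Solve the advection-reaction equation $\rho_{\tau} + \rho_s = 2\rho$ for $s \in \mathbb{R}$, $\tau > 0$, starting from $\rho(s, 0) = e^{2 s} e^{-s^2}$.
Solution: Substitute $\rho = e^{2s}u$, i.e. $u = e^{-2s}\rho$.
By the product rule, $\rho_s = e^{2s}(u_s + 2u)$, $\rho_{\tau} = e^{2s}u_{\tau}$.
Substituting into the PDE and dividing by $e^{2s}$: $u_{\tau} + (u_s + 2u) = 2u$.
The lower-order terms cancel, leaving the standard advection equation $u_{\tau} + u_s = 0$.
Initial data for $u$: $u(s,0) = e^{-2s}\rho(s,0) = e^{-s^2}$.
Solve for $u$:
  By method of characteristics (waves move right with speed 1):
  Along characteristics $s - \tau =$ const, $u$ is constant, so $u(s,\tau) = f(s - \tau)$ with $f = u( \cdot , 0)$.
Hence $u(s,\tau) = e^{-(s - \tau)^2}$.
Transform back: $\rho(s,\tau) = e^{2s}u(s,\tau)$.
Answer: $\rho(s, \tau) = e^{2 s} e^{-(-\tau + s)^2}$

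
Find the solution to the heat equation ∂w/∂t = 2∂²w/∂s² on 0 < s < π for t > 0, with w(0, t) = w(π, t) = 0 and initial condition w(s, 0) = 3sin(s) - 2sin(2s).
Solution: Using separation of variables w = X(s)T(t):
Eigenfunctions: sin(ns), n = 1, 2, 3, ...
General solution: w(s, t) = Σ c_n sin(ns) exp(-2n² t)
Matching w(s,0) = 3sin(s) - 2sin(2s) term by term: c_1=3, c_2=-2.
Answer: w(s, t) = 3exp(-2t)sin(s) - 2exp(-8t)sin(2s)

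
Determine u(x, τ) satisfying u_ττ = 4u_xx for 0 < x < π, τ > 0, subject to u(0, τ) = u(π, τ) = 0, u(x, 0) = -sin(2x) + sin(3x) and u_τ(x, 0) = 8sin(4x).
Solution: Separating variables: u = Σ [A_n cos(ω_n τ) + B_n sin(ω_n τ)] sin(nx), ω_n = 2n. From ICs (B_n = velocity coefficient / ω_n): A_2=-1, A_3=1, B_4=1.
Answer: u(x, τ) = -sin(2x)cos(4τ) + sin(3x)cos(6τ) + sin(4x)sin(8τ)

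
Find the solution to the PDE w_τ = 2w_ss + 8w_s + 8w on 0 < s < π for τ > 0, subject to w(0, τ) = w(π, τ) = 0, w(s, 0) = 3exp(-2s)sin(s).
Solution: Substitute w = exp(-2s)u, i.e. u = exp(2s)w.
By the product rule, w_s = exp(-2s)(u_s - 2u), w_ss = exp(-2s)(u_ss - 4u_s + 4u), w_τ = exp(-2s)u_τ.
Substituting into the PDE and dividing by exp(-2s): u_τ = 2(u_ss - 4u_s + 4u) + 8(u_s - 2u) + 8u.
The lower-order terms cancel, leaving the standard heat equation u_τ = 2u_ss.
Initial data for u: u(s,0) = exp(2s)w(s,0) = 3sin(s). The boundary conditions carry over: u(0,τ) = u(π,τ) = 0.
Solve for u:
  Using separation of variables u = X(s)T(τ):
  Eigenfunctions: sin(ns), n = 1, 2, 3, ...
  General solution: u(s, τ) = Σ c_n sin(ns) exp(-2n² τ)
  Matching u(s,0) = 3sin(s) term by term: c_1=3.
Hence u(s,τ) = 3exp(-2τ)sin(s).
Transform back: w(s,τ) = exp(-2s)u(s,τ).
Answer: w(s, τ) = 3exp(-2s)exp(-2τ)sin(s)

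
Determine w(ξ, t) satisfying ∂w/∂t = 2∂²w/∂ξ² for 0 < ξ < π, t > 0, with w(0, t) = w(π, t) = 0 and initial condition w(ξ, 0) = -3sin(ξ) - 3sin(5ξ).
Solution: Using separation of variables w = X(ξ)T(t):
Eigenfunctions: sin(nξ), n = 1, 2, 3, ...
General solution: w(ξ, t) = Σ c_n sin(nξ) exp(-2n² t)
Matching w(ξ,0) = -3sin(ξ) - 3sin(5ξ) term by term: c_1=-3, c_5=-3.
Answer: w(ξ, t) = -3exp(-2t)sin(ξ) - 3exp(-50t)sin(5ξ)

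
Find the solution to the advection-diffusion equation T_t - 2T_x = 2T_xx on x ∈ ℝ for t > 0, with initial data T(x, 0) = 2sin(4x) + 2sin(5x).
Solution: Moving frame: η = x + 2t, σ = t, T = u(η,σ), so T_t = u_σ + 2u_η and T_xx = u_ηη.
Hence T_t - 2T_x = u_σ and the PDE becomes the heat equation u_σ = 2u_ηη on η ∈ ℝ.
Initial data: u(η,0) = T(η,0) = 2sin(4η) + 2sin(5η). Each mode sin(nη) decays as exp(-2n²σ) on ℝ, so u(η,σ) = Σ c_n exp(-2n²σ) sin(nη) with c_4=2, c_5=2: u(η,σ) = 2exp(-32σ)sin(4η) + 2exp(-50σ)sin(5η).
Substituting back: T(x,t) = u(x + 2t, t).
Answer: T(x, t) = 2exp(-32t)sin(8t + 4x) + 2exp(-50t)sin(10t + 5x)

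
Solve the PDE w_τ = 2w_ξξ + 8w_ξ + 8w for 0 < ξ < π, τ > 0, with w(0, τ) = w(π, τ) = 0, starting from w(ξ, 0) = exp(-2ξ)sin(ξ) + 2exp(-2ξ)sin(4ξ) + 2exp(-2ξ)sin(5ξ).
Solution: Substitute w = exp(-2ξ)u, i.e. u = exp(2ξ)w.
By the product rule, w_ξ = exp(-2ξ)(u_ξ - 2u), w_ξξ = exp(-2ξ)(u_ξξ - 4u_ξ + 4u), w_τ = exp(-2ξ)u_τ.
Substituting into the PDE and dividing by exp(-2ξ): u_τ = 2(u_ξξ - 4u_ξ + 4u) + 8(u_ξ - 2u) + 8u.
The lower-order terms cancel, leaving the standard heat equation u_τ = 2u_ξξ.
Initial data for u: u(ξ,0) = exp(2ξ)w(ξ,0) = sin(ξ) + 2sin(4ξ) + 2sin(5ξ). The boundary conditions carry over: u(0,τ) = u(π,τ) = 0.
Solve for u:
  Using separation of variables u = X(ξ)T(τ):
  Eigenfunctions: sin(nξ), n = 1, 2, 3, ...
  General solution: u(ξ, τ) = Σ c_n sin(nξ) exp(-2n² τ)
  Matching u(ξ,0) = sin(ξ) + 2sin(4ξ) + 2sin(5ξ) term by term: c_1=1, c_4=2, c_5=2.
Hence u(ξ,τ) = exp(-2τ)sin(ξ) + 2exp(-32τ)sin(4ξ) + 2exp(-50τ)sin(5ξ).
Transform back: w(ξ,τ) = exp(-2ξ)u(ξ,τ).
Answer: w(ξ, τ) = exp(-2ξ)exp(-2τ)sin(ξ) + 2exp(-2ξ)exp(-32τ)sin(4ξ) + 2exp(-2ξ)exp(-50τ)sin(5ξ)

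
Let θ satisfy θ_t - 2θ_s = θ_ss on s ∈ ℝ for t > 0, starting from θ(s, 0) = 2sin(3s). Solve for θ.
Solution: Moving frame: η = s + 2t, σ = t, θ = u(η,σ), so θ_t = u_σ + 2u_η and θ_ss = u_ηη.
Hence θ_t - 2θ_s = u_σ and the PDE becomes the heat equation u_σ = u_ηη on η ∈ ℝ.
Initial data: u(η,0) = θ(η,0) = 2sin(3η). Each mode sin(nη) decays as exp(-n²σ) on ℝ, so u(η,σ) = Σ c_n exp(-n²σ) sin(nη) with c_3=2: u(η,σ) = 2exp(-9σ)sin(3η).
Substituting back: θ(s,t) = u(s + 2t, t).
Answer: θ(s, t) = 2exp(-9t)sin(3s + 6t)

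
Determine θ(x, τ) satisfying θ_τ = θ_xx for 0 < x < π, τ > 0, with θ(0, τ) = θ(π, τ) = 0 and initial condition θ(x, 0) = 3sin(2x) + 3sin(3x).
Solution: Separating variables: θ = Σ c_n exp(-n²τ) sin(nx). From θ(x,0) = 3sin(2x) + 3sin(3x): c_2=3, c_3=3.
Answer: θ(x, τ) = 3exp(-4τ)sin(2x) + 3exp(-9τ)sin(3x)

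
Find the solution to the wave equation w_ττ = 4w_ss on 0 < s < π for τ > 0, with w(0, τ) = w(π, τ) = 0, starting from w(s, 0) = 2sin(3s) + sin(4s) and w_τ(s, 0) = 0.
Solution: Using separation of variables w = X(s)T(τ):
Eigenfunctions: sin(ns), n = 1, 2, 3, ...
General solution: w(s, τ) = Σ [A_n cos(2n τ) + B_n sin(2n τ)] sin(ns)
From w(s,0) = 2sin(3s) + sin(4s): A_3=2, A_4=1. From w_τ(s,0) = 0: all B_n = 0.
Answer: w(s, τ) = 2sin(3s)cos(6τ) + sin(4s)cos(8τ)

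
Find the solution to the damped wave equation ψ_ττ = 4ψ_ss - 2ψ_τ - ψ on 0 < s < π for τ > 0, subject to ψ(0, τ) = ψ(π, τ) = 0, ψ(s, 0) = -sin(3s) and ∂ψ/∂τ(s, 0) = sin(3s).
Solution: Substitute ψ = exp(-τ)u.
Then ψ_τ = exp(-τ)(u_τ - u), ψ_ττ = exp(-τ)(u_ττ - 2u_τ + u), ψ_ss = exp(-τ)u_ss; substituting and dividing by exp(-τ), the lower-order terms cancel: u_ττ = 4u_ss (standard wave equation).
Data for u: u(s,0) = ψ(s,0) = -sin(3s); u_τ(s,0) = ψ_τ(s,0) + ψ(s,0) = 0. The boundary conditions carry over: u(0,τ) = u(π,τ) = 0.
Separating variables: u = Σ [A_n cos(ω_n τ) + B_n sin(ω_n τ)] sin(ns), ω_n = 2n. From ICs: A_3=-1.
So u(s,τ) = -sin(3s)cos(6τ), and ψ(s,τ) = exp(-τ)u(s,τ).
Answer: ψ(s, τ) = -exp(-τ)sin(3s)cos(6τ)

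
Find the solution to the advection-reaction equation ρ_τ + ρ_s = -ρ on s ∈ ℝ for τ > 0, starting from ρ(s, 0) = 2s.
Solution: Substitute ρ = exp(-τ)u.
Then ρ_τ = exp(-τ)(u_τ - u), ρ_s = exp(-τ)u_s; substituting and dividing by exp(-τ), the lower-order terms cancel: u_τ + u_s = 0 (standard advection equation).
Data for u: u(s,0) = ρ(s,0) = 2s.
By characteristics (ds/dτ = 1), u(s,τ) = f(s - τ) with f = u(·, 0).
So u(s,τ) = 2s - 2τ, and ρ(s,τ) = exp(-τ)u(s,τ).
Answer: ρ(s, τ) = 2sexp(-τ) - 2τexp(-τ)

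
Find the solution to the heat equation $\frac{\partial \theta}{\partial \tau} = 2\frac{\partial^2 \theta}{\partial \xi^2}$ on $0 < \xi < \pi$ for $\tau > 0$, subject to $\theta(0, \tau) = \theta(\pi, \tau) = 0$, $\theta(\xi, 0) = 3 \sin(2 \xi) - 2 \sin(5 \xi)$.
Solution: Using separation of variables $\theta = X(\xi)G(\tau)$:
Eigenfunctions: $\sin(n\xi)$, $n = 1, 2, 3, \ldots$
General solution: $\theta(\xi, \tau) = \sum c_n \sin(n\xi) e^{-2n^2 \tau}$
Matching $\theta(\xi,0) = 3 \sin(2 \xi) - 2 \sin(5 \xi)$ term by term: $c_2=3, c_5=-2$.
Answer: $\theta(\xi, \tau) = 3 e^{-8 \tau} \sin(2 \xi) - 2 e^{-50 \tau} \sin(5 \xi)$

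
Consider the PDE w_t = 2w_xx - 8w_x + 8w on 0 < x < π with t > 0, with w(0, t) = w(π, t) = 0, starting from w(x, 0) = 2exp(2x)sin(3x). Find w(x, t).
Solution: Substitute w = exp(2x)u, i.e. u = exp(-2x)w.
By the product rule, w_x = exp(2x)(u_x + 2u), w_xx = exp(2x)(u_xx + 4u_x + 4u), w_t = exp(2x)u_t.
Substituting into the PDE and dividing by exp(2x): u_t = 2(u_xx + 4u_x + 4u) - 8(u_x + 2u) + 8u.
The lower-order terms cancel, leaving the standard heat equation u_t = 2u_xx.
Initial data for u: u(x,0) = exp(-2x)w(x,0) = 2sin(3x). The boundary conditions carry over: u(0,t) = u(π,t) = 0.
Solve for u:
  Using separation of variables u = X(x)T(t):
  Eigenfunctions: sin(nx), n = 1, 2, 3, ...
  General solution: u(x, t) = Σ c_n sin(nx) exp(-2n² t)
  Matching u(x,0) = 2sin(3x) term by term: c_3=2.
Hence u(x,t) = 2exp(-18t)sin(3x).
Transform back: w(x,t) = exp(2x)u(x,t).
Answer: w(x, t) = 2exp(-18t)exp(2x)sin(3x)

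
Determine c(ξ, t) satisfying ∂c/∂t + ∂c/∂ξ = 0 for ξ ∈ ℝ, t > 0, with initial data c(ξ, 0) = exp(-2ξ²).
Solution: By characteristics (dξ/dt = 1), c(ξ,t) = f(ξ - t) with f = c(·, 0).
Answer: c(ξ, t) = exp(-2(-t + ξ)²)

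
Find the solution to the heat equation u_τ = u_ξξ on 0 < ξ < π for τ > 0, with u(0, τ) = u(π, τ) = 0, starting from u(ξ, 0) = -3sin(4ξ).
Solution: Using separation of variables u = X(ξ)T(τ):
Eigenfunctions: sin(nξ), n = 1, 2, 3, ...
General solution: u(ξ, τ) = Σ c_n sin(nξ) exp(-n² τ)
Matching u(ξ,0) = -3sin(4ξ) term by term: c_4=-3.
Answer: u(ξ, τ) = -3exp(-16τ)sin(4ξ)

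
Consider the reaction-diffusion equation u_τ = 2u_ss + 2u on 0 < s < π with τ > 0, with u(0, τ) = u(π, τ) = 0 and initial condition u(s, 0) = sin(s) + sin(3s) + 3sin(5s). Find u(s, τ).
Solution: Substitute u = exp(2τ)w.
Then u_τ = exp(2τ)(w_τ + 2w), u_ss = exp(2τ)w_ss; substituting and dividing by exp(2τ), the lower-order terms cancel: w_τ = 2w_ss (standard heat equation).
Data for w: w(s,0) = u(s,0) = sin(s) + sin(3s) + 3sin(5s). The boundary conditions carry over: w(0,τ) = w(π,τ) = 0.
Separating variables: w = Σ c_n exp(-2n²τ) sin(ns). From w(s,0) = sin(s) + sin(3s) + 3sin(5s): c_1=1, c_3=1, c_5=3.
So w(s,τ) = exp(-2τ)sin(s) + exp(-18τ)sin(3s) + 3exp(-50τ)sin(5s), and u(s,τ) = exp(2τ)w(s,τ).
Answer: u(s, τ) = sin(s) + exp(-16τ)sin(3s) + 3exp(-48τ)sin(5s)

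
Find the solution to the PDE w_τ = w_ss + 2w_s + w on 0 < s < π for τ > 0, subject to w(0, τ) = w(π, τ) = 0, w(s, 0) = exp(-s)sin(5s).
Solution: Substitute w = exp(-s)u, i.e. u = exp(s)w.
By the product rule, w_s = exp(-s)(u_s - u), w_ss = exp(-s)(u_ss - 2u_s + u), w_τ = exp(-s)u_τ.
Substituting into the PDE and dividing by exp(-s): u_τ = (u_ss - 2u_s + u) + 2(u_s - u) + u.
The lower-order terms cancel, leaving the standard heat equation u_τ = u_ss.
Initial data for u: u(s,0) = exp(s)w(s,0) = sin(5s). The boundary conditions carry over: u(0,τ) = u(π,τ) = 0.
Solve for u:
  Using separation of variables u = X(s)T(τ):
  Eigenfunctions: sin(ns), n = 1, 2, 3, ...
  General solution: u(s, τ) = Σ c_n sin(ns) exp(-n² τ)
  Matching u(s,0) = sin(5s) term by term: c_5=1.
Hence u(s,τ) = exp(-25τ)sin(5s).
Transform back: w(s,τ) = exp(-s)u(s,τ).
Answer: w(s, τ) = exp(-s)exp(-25τ)sin(5s)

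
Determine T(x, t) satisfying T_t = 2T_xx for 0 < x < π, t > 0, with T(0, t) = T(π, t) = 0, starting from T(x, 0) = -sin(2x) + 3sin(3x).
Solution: Separating variables: T = Σ c_n exp(-2n²t) sin(nx). From T(x,0) = -sin(2x) + 3sin(3x): c_2=-1, c_3=3.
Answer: T(x, t) = -exp(-8t)sin(2x) + 3exp(-18t)sin(3x)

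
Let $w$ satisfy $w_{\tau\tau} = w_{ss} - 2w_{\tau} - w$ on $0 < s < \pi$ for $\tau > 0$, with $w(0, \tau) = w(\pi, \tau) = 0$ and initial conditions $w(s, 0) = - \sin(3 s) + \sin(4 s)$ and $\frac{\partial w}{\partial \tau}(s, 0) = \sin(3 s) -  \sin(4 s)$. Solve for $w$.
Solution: Substitute $w = e^{-\tau}u$.
Then $w_{\tau} = e^{-\tau}(u_{\tau} - u)$, $w_{\tau\tau} = e^{-\tau}(u_{\tau\tau} - 2u_{\tau} + u)$, $w_{ss} = e^{-\tau}u_{ss}$; substituting and dividing by $e^{-\tau}$, the lower-order terms cancel: $u_{\tau\tau} = u_{ss}$ (standard wave equation).
Data for $u$: $u(s,0) = w(s,0) = - \sin(3 s) + \sin(4 s)$; $u_{\tau}(s,0) = w_{\tau}(s,0) + w(s,0) = 0$. The boundary conditions carry over: $u(0,\tau) = u(\pi,\tau) = 0$.
Separating variables: $u = \sum [A_n \cos(\omega_n \tau) + B_n \sin(\omega_n \tau)] \sin(ns)$, $\omega_n = n$. From ICs: $A_3=-1, A_4=1$.
So $u(s,\tau) = - \sin(3 s) \cos(3 \tau) + \sin(4 s) \cos(4 \tau)$, and $w(s,\tau) = e^{-\tau}u(s,\tau)$.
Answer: $w(s, \tau) = - e^{-\tau} \sin(3 s) \cos(3 \tau) + e^{-\tau} \sin(4 s) \cos(4 \tau)$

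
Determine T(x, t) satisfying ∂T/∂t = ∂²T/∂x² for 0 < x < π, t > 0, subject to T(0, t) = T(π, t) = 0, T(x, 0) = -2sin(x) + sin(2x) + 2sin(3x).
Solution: Separating variables: T = Σ c_n exp(-n²t) sin(nx). From T(x,0) = -2sin(x) + sin(2x) + 2sin(3x): c_1=-2, c_2=1, c_3=2.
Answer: T(x, t) = -2exp(-t)sin(x) + exp(-4t)sin(2x) + 2exp(-9t)sin(3x)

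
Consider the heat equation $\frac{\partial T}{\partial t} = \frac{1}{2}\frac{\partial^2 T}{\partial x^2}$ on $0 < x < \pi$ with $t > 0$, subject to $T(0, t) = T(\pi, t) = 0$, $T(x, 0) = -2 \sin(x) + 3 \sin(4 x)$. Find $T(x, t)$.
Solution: Separating variables: $T = \sum c_n e^{-n^2t/2} \sin(nx)$. From $T(x,0) = -2 \sin(x) + 3 \sin(4 x)$: $c_1=-2, c_4=3$.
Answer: $T(x, t) = 3 e^{-8 t} \sin(4 x) - 2 e^{-t/2} \sin(x)$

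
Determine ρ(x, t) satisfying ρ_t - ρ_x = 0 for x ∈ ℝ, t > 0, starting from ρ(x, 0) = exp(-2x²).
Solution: By characteristics (dx/dt = -1), ρ(x,t) = f(x + t) with f = ρ(·, 0).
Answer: ρ(x, t) = exp(-2(t + x)²)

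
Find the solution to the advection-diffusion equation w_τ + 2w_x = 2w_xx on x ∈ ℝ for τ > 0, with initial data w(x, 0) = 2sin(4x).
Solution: Moving frame: η = x - 2τ, σ = τ, w = u(η,σ), so w_τ = u_σ - 2u_η and w_xx = u_ηη.
Hence w_τ + 2w_x = u_σ and the PDE becomes the heat equation u_σ = 2u_ηη on η ∈ ℝ.
Initial data: u(η,0) = w(η,0) = 2sin(4η). Each mode sin(nη) decays as exp(-2n²σ) on ℝ, so u(η,σ) = Σ c_n exp(-2n²σ) sin(nη) with c_4=2: u(η,σ) = 2exp(-32σ)sin(4η).
Substituting back: w(x,τ) = u(x - 2τ, τ).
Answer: w(x, τ) = 2exp(-32τ)sin(4x - 8τ)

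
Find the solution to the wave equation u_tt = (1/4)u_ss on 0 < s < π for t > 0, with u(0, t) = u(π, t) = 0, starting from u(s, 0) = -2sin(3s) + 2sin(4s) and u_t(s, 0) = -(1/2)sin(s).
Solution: Using separation of variables u = X(s)T(t):
Eigenfunctions: sin(ns), n = 1, 2, 3, ...
General solution: u(s, t) = Σ [A_n cos(n t/2) + B_n sin(n t/2)] sin(ns)
From u(s,0) = -2sin(3s) + 2sin(4s): A_3=-2, A_4=2. From u_t(s,0) = -(1/2)sin(s), using u_t(s,0) = Σ ω_n B_n sin(ns) with ω_n = n/2: B_1 = (-1/2)/(1/2) = -1.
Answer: u(s, t) = -sin(s)sin(t/2) - 2sin(3s)cos(3t/2) + 2sin(4s)cos(2t)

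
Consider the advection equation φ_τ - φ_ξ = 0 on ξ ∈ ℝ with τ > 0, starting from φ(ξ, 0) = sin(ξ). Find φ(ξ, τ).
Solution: By characteristics (dξ/dτ = -1), φ(ξ,τ) = f(ξ + τ) with f = φ(·, 0).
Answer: φ(ξ, τ) = sin(ξ + τ)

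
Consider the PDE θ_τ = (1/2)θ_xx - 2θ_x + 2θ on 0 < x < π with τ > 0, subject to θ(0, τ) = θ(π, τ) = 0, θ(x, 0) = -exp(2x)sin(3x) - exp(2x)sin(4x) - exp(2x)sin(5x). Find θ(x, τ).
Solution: Substitute θ = exp(2x)u, i.e. u = exp(-2x)θ.
By the product rule, θ_x = exp(2x)(u_x + 2u), θ_xx = exp(2x)(u_xx + 4u_x + 4u), θ_τ = exp(2x)u_τ.
Substituting into the PDE and dividing by exp(2x): u_τ = (1/2)(u_xx + 4u_x + 4u) - 2(u_x + 2u) + 2u.
The lower-order terms cancel, leaving the standard heat equation u_τ = (1/2)u_xx.
Initial data for u: u(x,0) = exp(-2x)θ(x,0) = -sin(3x) - sin(4x) - sin(5x). The boundary conditions carry over: u(0,τ) = u(π,τ) = 0.
Solve for u:
  Using separation of variables u = X(x)G(τ):
  Eigenfunctions: sin(nx), n = 1, 2, 3, ...
  General solution: u(x, τ) = Σ c_n sin(nx) exp(-n² τ/2)
  Matching u(x,0) = -sin(3x) - sin(4x) - sin(5x) term by term: c_3=-1, c_4=-1, c_5=-1.
Hence u(x,τ) = -exp(-8τ)sin(4x) - exp(-9τ/2)sin(3x) - exp(-25τ/2)sin(5x).
Transform back: θ(x,τ) = exp(2x)u(x,τ).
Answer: θ(x, τ) = -exp(2x)exp(-8τ)sin(4x) - exp(2x)exp(-9τ/2)sin(3x) - exp(2x)exp(-25τ/2)sin(5x)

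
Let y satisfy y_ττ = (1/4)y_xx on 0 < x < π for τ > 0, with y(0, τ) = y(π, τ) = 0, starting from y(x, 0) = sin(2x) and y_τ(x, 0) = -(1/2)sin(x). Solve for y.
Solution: Separating variables: y = Σ [A_n cos(ω_n τ) + B_n sin(ω_n τ)] sin(nx), ω_n = n/2. From ICs (B_n = velocity coefficient / ω_n): A_2=1, B_1=-1.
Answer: y(x, τ) = -sin(x)sin(τ/2) + sin(2x)cos(τ)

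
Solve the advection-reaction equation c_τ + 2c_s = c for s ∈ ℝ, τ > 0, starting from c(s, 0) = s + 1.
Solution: Substitute c = exp(τ)u, i.e. u = exp(-τ)c.
By the product rule, c_τ = exp(τ)(u_τ + u), c_s = exp(τ)u_s.
Substituting into the PDE and dividing by exp(τ): u_τ + u + 2u_s = u.
The lower-order terms cancel, leaving the standard advection equation u_τ + 2u_s = 0.
Initial data for u: u(s,0) = c(s,0) = s + 1.
Solve for u:
  By method of characteristics (waves move right with speed 2):
  Along characteristics s - 2τ = const, u is constant, so u(s,τ) = f(s - 2τ) with f = u(·, 0).
Hence u(s,τ) = s - 2τ + 1.
Transform back: c(s,τ) = exp(τ)u(s,τ).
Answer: c(s, τ) = sexp(τ) - 2τexp(τ) + exp(τ)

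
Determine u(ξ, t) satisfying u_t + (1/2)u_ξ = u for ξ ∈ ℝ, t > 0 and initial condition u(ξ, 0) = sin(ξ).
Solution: Substitute u = exp(t)w, i.e. w = exp(-t)u.
By the product rule, u_t = exp(t)(w_t + w), u_ξ = exp(t)w_ξ.
Substituting into the PDE and dividing by exp(t): w_t + w + (1/2)w_ξ = w.
The lower-order terms cancel, leaving the standard advection equation w_t + (1/2)w_ξ = 0.
Initial data for w: w(ξ,0) = u(ξ,0) = sin(ξ).
Solve for w:
  By method of characteristics (waves move right with speed 1/2):
  Along characteristics ξ - (1/2)t = const, w is constant, so w(ξ,t) = f(ξ - (1/2)t) with f = w(·, 0).
Hence w(ξ,t) = -sin(t/2 - ξ).
Transform back: u(ξ,t) = exp(t)w(ξ,t).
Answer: u(ξ, t) = -exp(t)sin(t/2 - ξ)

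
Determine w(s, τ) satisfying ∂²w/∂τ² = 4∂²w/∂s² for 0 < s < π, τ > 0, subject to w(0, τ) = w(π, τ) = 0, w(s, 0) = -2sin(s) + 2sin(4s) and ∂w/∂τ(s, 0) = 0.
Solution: Using separation of variables w = X(s)T(τ):
Eigenfunctions: sin(ns), n = 1, 2, 3, ...
General solution: w(s, τ) = Σ [A_n cos(2n τ) + B_n sin(2n τ)] sin(ns)
From w(s,0) = -2sin(s) + 2sin(4s): A_1=-2, A_4=2. From w_τ(s,0) = 0: all B_n = 0.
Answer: w(s, τ) = -2sin(s)cos(2τ) + 2sin(4s)cos(8τ)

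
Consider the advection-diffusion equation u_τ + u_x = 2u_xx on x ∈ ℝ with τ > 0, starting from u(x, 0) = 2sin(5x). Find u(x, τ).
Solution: Moving frame: η = x - τ, σ = τ, u = w(η,σ), so u_τ = w_σ - w_η and u_xx = w_ηη.
Hence u_τ + u_x = w_σ and the PDE becomes the heat equation w_σ = 2w_ηη on η ∈ ℝ.
Initial data: w(η,0) = u(η,0) = 2sin(5η). Each mode sin(nη) decays as exp(-2n²σ) on ℝ, so w(η,σ) = Σ c_n exp(-2n²σ) sin(nη) with c_5=2: w(η,σ) = 2exp(-50σ)sin(5η).
Substituting back: u(x,τ) = w(x - τ, τ).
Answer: u(x, τ) = 2exp(-50τ)sin(5x - 5τ)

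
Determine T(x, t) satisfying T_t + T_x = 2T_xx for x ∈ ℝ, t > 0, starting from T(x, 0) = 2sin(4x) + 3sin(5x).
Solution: Change to a moving frame: let η = x - t, σ = t and write T(x,t) = u(η,σ).
By the chain rule T_t = u_σ - u_η, T_x = u_η, T_xx = u_ηη.
Then T_t + T_x = u_σ: the advection term cancels and the PDE becomes the heat equation u_σ = 2u_ηη on η ∈ ℝ.
Initial data: u(η,0) = T(η,0) = 2sin(4η) + 3sin(5η).
On η ∈ ℝ each mode satisfies (sin(nη))″ = -n² sin(nη), so exp(-2n²σ) sin(nη) solves the heat equation; by superposition u(η,σ) = Σ c_n exp(-2n²σ) sin(nη).
Reading off the coefficients: c_4=2, c_5=3, so u(η,σ) = 2exp(-32σ)sin(4η) + 3exp(-50σ)sin(5η).
Substituting back η = x - t, σ = t: T(x,t) = u(x - t, t).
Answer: T(x, t) = -2exp(-32t)sin(4t - 4x) - 3exp(-50t)sin(5t - 5x)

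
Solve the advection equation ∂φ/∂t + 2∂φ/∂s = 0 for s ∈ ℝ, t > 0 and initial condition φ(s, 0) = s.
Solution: By method of characteristics (waves move right with speed 2):
Along characteristics s - 2t = const, φ is constant, so φ(s,t) = f(s - 2t) with f = φ(·, 0).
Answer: φ(s, t) = s - 2t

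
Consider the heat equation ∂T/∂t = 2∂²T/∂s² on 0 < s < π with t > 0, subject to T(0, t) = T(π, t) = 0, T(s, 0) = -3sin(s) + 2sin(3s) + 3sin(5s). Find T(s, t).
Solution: Using separation of variables T = X(s)G(t):
Eigenfunctions: sin(ns), n = 1, 2, 3, ...
General solution: T(s, t) = Σ c_n sin(ns) exp(-2n² t)
Matching T(s,0) = -3sin(s) + 2sin(3s) + 3sin(5s) term by term: c_1=-3, c_3=2, c_5=3.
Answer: T(s, t) = -3exp(-2t)sin(s) + 2exp(-18t)sin(3s) + 3exp(-50t)sin(5s)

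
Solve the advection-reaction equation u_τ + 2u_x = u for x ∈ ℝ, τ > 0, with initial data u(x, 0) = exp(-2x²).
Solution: Substitute u = exp(τ)w.
Then u_τ = exp(τ)(w_τ + w), u_x = exp(τ)w_x; substituting and dividing by exp(τ), the lower-order terms cancel: w_τ + 2w_x = 0 (standard advection equation).
Data for w: w(x,0) = u(x,0) = exp(-2x²).
By characteristics (dx/dτ = 2), w(x,τ) = f(x - 2τ) with f = w(·, 0).
So w(x,τ) = exp(-2(x - 2τ)²), and u(x,τ) = exp(τ)w(x,τ).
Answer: u(x, τ) = exp(τ)exp(-2(x - 2τ)²)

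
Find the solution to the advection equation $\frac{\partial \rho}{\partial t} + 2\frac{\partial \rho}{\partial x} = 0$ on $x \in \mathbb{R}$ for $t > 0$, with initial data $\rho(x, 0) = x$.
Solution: By characteristics ($dx/dt = 2$), $\rho(x,t) = f(x - 2t)$ with $f = \rho( \cdot , 0)$.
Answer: $\rho(x, t) = -2 t + x$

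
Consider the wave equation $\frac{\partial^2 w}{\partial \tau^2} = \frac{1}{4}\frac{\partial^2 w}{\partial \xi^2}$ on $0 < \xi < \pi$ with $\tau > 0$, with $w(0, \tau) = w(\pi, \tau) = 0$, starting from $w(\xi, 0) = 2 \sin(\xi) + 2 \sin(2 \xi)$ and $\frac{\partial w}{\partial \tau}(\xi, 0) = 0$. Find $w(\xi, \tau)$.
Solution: Separating variables: $w = \sum [A_n \cos(\omega_n \tau) + B_n \sin(\omega_n \tau)] \sin(n\xi)$, $\omega_n = n/2$. From ICs: $A_1=2, A_2=2$.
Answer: $w(\xi, \tau) = 2 \sin(\xi) \cos(\tau/2) + 2 \sin(2 \xi) \cos(\tau)$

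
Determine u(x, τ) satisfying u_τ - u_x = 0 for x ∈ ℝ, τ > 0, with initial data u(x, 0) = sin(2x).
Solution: By method of characteristics (waves move left with speed 1):
Along characteristics x + τ = const, u is constant, so u(x,τ) = f(x + τ) with f = u(·, 0).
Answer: u(x, τ) = sin(2x + 2τ)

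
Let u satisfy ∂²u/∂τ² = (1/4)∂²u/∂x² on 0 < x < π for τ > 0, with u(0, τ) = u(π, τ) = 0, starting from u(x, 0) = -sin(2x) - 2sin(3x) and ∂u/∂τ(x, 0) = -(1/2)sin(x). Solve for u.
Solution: Separating variables: u = Σ [A_n cos(ω_n τ) + B_n sin(ω_n τ)] sin(nx), ω_n = n/2. From ICs (B_n = velocity coefficient / ω_n): A_2=-1, A_3=-2, B_1=-1.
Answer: u(x, τ) = -sin(x)sin(τ/2) - sin(2x)cos(τ) - 2sin(3x)cos(3τ/2)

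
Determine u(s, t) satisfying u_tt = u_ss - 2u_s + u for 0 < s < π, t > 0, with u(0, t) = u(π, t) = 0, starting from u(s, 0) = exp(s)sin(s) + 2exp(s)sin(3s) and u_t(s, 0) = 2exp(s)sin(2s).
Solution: Substitute u = exp(s)w, i.e. w = exp(-s)u.
By the product rule, u_s = exp(s)(w_s + w), u_ss = exp(s)(w_ss + 2w_s + w), u_tt = exp(s)w_tt.
Substituting into the PDE and dividing by exp(s): w_tt = (w_ss + 2w_s + w) - 2(w_s + w) + w.
The lower-order terms cancel, leaving the standard wave equation w_tt = w_ss.
Initial data for w: w(s,0) = exp(-s)u(s,0) = sin(s) + 2sin(3s); w_t(s,0) = exp(-s)u_t(s,0) = 2sin(2s). The boundary conditions carry over: w(0,t) = w(π,t) = 0.
Solve for w:
  Using separation of variables w = X(s)T(t):
  Eigenfunctions: sin(ns), n = 1, 2, 3, ...
  General solution: w(s, t) = Σ [A_n cos(n t) + B_n sin(n t)] sin(ns)
  From w(s,0) = sin(s) + 2sin(3s): A_1=1, A_3=2. From w_t(s,0) = 2sin(2s), using w_t(s,0) = Σ ω_n B_n sin(ns) with ω_n = n: B_2 = 2/2 = 1.
Hence w(s,t) = sin(s)cos(t) + sin(2s)sin(2t) + 2sin(3s)cos(3t).
Transform back: u(s,t) = exp(s)w(s,t).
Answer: u(s, t) = exp(s)sin(s)cos(t) + exp(s)sin(2s)sin(2t) + 2exp(s)sin(3s)cos(3t)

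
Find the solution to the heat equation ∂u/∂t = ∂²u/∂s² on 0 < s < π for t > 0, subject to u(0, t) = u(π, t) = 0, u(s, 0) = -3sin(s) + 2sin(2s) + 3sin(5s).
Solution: Separating variables: u = Σ c_n exp(-n²t) sin(ns). From u(s,0) = -3sin(s) + 2sin(2s) + 3sin(5s): c_1=-3, c_2=2, c_5=3.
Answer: u(s, t) = -3exp(-t)sin(s) + 2exp(-4t)sin(2s) + 3exp(-25t)sin(5s)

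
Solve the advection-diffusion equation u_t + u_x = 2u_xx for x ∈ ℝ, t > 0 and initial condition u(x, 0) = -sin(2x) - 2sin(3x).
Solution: Moving frame: η = x - t, σ = t, u = w(η,σ), so u_t = w_σ - w_η and u_xx = w_ηη.
Hence u_t + u_x = w_σ and the PDE becomes the heat equation w_σ = 2w_ηη on η ∈ ℝ.
Initial data: w(η,0) = u(η,0) = -sin(2η) - 2sin(3η). Each mode sin(nη) decays as exp(-2n²σ) on ℝ, so w(η,σ) = Σ c_n exp(-2n²σ) sin(nη) with c_2=-1, c_3=-2: w(η,σ) = -exp(-8σ)sin(2η) - 2exp(-18σ)sin(3η).
Substituting back: u(x,t) = w(x - t, t).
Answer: u(x, t) = exp(-8t)sin(2t - 2x) + 2exp(-18t)sin(3t - 3x)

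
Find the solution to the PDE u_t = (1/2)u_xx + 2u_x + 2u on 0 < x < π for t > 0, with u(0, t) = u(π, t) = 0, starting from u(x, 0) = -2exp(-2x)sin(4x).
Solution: Substitute u = exp(-2x)w.
Then u_x = exp(-2x)(w_x - 2w), u_xx = exp(-2x)(w_xx - 4w_x + 4w), u_t = exp(-2x)w_t; substituting and dividing by exp(-2x), the lower-order terms cancel: w_t = (1/2)w_xx (standard heat equation).
Data for w: w(x,0) = exp(2x)u(x,0) = -2sin(4x). The boundary conditions carry over: w(0,t) = w(π,t) = 0.
Separating variables: w = Σ c_n exp(-n²t/2) sin(nx). From w(x,0) = -2sin(4x): c_4=-2.
So w(x,t) = -2exp(-8t)sin(4x), and u(x,t) = exp(-2x)w(x,t).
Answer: u(x, t) = -2exp(-8t)exp(-2x)sin(4x)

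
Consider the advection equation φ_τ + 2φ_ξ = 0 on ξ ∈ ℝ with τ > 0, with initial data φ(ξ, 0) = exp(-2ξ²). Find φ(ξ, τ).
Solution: By characteristics (dξ/dτ = 2), φ(ξ,τ) = f(ξ - 2τ) with f = φ(·, 0).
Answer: φ(ξ, τ) = exp(-2(ξ - 2τ)²)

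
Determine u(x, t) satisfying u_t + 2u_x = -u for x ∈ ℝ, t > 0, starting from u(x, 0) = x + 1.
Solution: Substitute u = exp(-t)w.
Then u_t = exp(-t)(w_t - w), u_x = exp(-t)w_x; substituting and dividing by exp(-t), the lower-order terms cancel: w_t + 2w_x = 0 (standard advection equation).
Data for w: w(x,0) = u(x,0) = x + 1.
By characteristics (dx/dt = 2), w(x,t) = f(x - 2t) with f = w(·, 0).
So w(x,t) = -2t + x + 1, and u(x,t) = exp(-t)w(x,t).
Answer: u(x, t) = -2texp(-t) + xexp(-t) + exp(-t)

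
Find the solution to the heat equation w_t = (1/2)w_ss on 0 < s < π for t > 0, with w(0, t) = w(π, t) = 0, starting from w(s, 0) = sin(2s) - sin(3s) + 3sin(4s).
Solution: Using separation of variables w = X(s)T(t):
Eigenfunctions: sin(ns), n = 1, 2, 3, ...
General solution: w(s, t) = Σ c_n sin(ns) exp(-n² t/2)
Matching w(s,0) = sin(2s) - sin(3s) + 3sin(4s) term by term: c_2=1, c_3=-1, c_4=3.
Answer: w(s, t) = exp(-2t)sin(2s) + 3exp(-8t)sin(4s) - exp(-9t/2)sin(3s)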